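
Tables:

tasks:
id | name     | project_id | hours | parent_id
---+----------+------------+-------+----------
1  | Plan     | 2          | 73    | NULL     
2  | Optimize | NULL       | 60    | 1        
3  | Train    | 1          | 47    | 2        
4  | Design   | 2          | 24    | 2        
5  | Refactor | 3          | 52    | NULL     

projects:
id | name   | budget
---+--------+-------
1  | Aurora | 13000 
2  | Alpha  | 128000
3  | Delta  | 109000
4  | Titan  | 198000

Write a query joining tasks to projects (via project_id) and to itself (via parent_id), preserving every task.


Two LEFT JOINs from the same base table tasks: one to projects via project_id, one to tasks itself via parent_id. Both are LEFT so every task is preserved.
Match against projects:
  - task 1 (Plan): project_id=2 -> matches Alpha
  - task 2 (Optimize): project_id=NULL, no match -> kept with NULL
  - task 3 (Train): project_id=1 -> matches Aurora
  - task 4 (Design): project_id=2 -> matches Alpha
  - task 5 (Refactor): project_id=3 -> matches Delta
Match against tasks (self):
  - task 1 (Plan): parent_id=NULL -> NULL
  - task 2 (Optimize): parent_id=1 -> Plan
  - task 3 (Train): parent_id=2 -> Optimize
  - task 4 (Design): parent_id=2 -> Optimize
  - task 5 (Refactor): parent_id=NULL -> NULL

SQL:
SELECT a.name, b.name AS project, c.name AS parent
FROM tasks a
LEFT JOIN projects b ON a.project_id = b.id
LEFT JOIN tasks c ON a.parent_id = c.id

Result:
name     | project | parent  
---------+---------+---------
Plan     | Alpha   | NULL    
Optimize | NULL    | Plan    
Train    | Aurora  | Optimize
Design   | Alpha   | Optimize
Refactor | Delta   | NULL    


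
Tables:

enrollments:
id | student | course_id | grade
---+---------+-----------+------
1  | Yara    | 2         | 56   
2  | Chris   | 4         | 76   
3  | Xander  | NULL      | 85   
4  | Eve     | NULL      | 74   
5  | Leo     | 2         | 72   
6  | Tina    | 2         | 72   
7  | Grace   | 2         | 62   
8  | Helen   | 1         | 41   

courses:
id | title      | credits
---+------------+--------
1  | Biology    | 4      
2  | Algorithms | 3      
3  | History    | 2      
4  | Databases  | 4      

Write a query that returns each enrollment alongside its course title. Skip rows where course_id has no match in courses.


INNER JOIN keeps only enrollments rows whose course_id matches an id in courses. Walk through each enrollment:
  - enrollment 1 (Yara): course_id=2 -> matches Algorithms
  - enrollment 2 (Chris): course_id=4 -> matches Databases
  - enrollment 3 (Xander): course_id=NULL, no match -> dropped
  - enrollment 4 (Eve): course_id=NULL, no match -> dropped
  - enrollment 5 (Leo): course_id=2 -> matches Algorithms
  - enrollment 6 (Tina): course_id=2 -> matches Algorithms
  - enrollment 7 (Grace): course_id=2 -> matches Algorithms
  - enrollment 8 (Helen): course_id=1 -> matches Biology
So 2 of 8 rows are dropped.

SQL:
SELECT a.student, b.title AS course
FROM enrollments a
INNER JOIN courses b ON a.course_id = b.id

Result:
student | course    
--------+-----------
Yara    | Algorithms
Chris   | Databases 
Leo     | Algorithms
Tina    | Algorithms
Grace   | Algorithms
Helen   | Biology   


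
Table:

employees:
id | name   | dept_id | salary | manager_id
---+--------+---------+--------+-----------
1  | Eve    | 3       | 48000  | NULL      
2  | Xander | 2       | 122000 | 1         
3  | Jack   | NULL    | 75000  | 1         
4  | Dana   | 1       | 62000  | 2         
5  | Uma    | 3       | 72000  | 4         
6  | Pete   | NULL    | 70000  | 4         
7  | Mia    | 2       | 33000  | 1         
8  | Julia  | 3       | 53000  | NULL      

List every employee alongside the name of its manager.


This is a self-join: employees is joined to a second copy of itself, matching each row's manager_id to another row's id. Use LEFT JOIN so rows with manager_id=NULL are kept.
  - employee 1 (Eve): manager_id=NULL -> NULL
  - employee 2 (Xander): manager_id=1 -> Eve
  - employee 3 (Jack): manager_id=1 -> Eve
  - employee 4 (Dana): manager_id=2 -> Xander
  - employee 5 (Uma): manager_id=4 -> Dana
  - employee 6 (Pete): manager_id=4 -> Dana
  - employee 7 (Mia): manager_id=1 -> Eve
  - employee 8 (Julia): manager_id=NULL -> NULL

SQL:
SELECT a.name AS item, b.name AS manager
FROM employees a
LEFT JOIN employees b ON a.manager_id = b.id

Result:
item   | manager
-------+--------
Eve    | NULL   
Xander | Eve    
Jack   | Eve    
Dana   | Xander 
Uma    | Dana   
Pete   | Dana   
Mia    | Eve    
Julia  | NULL   


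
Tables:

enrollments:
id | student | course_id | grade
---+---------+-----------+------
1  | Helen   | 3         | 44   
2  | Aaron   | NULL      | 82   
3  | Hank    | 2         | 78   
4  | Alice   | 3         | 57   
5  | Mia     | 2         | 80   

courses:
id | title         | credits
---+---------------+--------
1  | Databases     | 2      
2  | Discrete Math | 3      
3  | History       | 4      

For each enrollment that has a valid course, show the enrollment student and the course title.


INNER JOIN keeps only enrollments rows whose course_id matches an id in courses. Walk through each enrollment:
  - enrollment 1 (Helen): course_id=3 -> matches History
  - enrollment 2 (Aaron): course_id=NULL, no match -> dropped
  - enrollment 3 (Hank): course_id=2 -> matches Discrete Math
  - enrollment 4 (Alice): course_id=3 -> matches History
  - enrollment 5 (Mia): course_id=2 -> matches Discrete Math
So 1 of 5 rows is dropped.

SQL:
SELECT a.student, b.title AS course
FROM enrollments a
INNER JOIN courses b ON a.course_id = b.id

Result:
student | course       
--------+--------------
Helen   | History      
Hank    | Discrete Math
Alice   | History      
Mia     | Discrete Math


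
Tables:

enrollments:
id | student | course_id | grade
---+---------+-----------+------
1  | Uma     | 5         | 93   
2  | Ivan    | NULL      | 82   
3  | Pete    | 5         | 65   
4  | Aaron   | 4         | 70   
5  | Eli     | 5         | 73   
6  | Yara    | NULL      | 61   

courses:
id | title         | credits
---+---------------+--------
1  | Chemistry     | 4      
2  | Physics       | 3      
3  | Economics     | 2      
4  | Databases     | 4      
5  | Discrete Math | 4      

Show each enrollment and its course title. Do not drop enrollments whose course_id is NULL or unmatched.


LEFT JOIN keeps every row from enrollments (the left table); where course_id has no match in courses, the course columns become NULL. Walk through each enrollment:
  - enrollment 1 (Uma): course_id=5 -> matches Discrete Math
  - enrollment 2 (Ivan): course_id=NULL, no match -> kept with NULL
  - enrollment 3 (Pete): course_id=5 -> matches Discrete Math
  - enrollment 4 (Aaron): course_id=4 -> matches Databases
  - enrollment 5 (Eli): course_id=5 -> matches Discrete Math
  - enrollment 6 (Yara): course_id=NULL, no match -> kept with NULL
All 6 rows appear; 2 have NULL course.

SQL:
SELECT a.student, b.title AS course
FROM enrollments a
LEFT JOIN courses b ON a.course_id = b.id

Result:
student | course       
--------+--------------
Uma     | Discrete Math
Ivan    | NULL         
Pete    | Discrete Math
Aaron   | Databases    
Eli     | Discrete Math
Yara    | NULL         


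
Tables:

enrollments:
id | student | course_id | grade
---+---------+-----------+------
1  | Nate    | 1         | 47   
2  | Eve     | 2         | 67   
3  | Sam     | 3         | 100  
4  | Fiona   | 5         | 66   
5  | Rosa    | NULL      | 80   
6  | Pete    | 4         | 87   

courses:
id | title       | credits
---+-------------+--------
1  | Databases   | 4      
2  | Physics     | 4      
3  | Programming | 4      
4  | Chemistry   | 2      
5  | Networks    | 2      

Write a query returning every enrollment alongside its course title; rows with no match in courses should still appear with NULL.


LEFT JOIN keeps every row from enrollments (the left table); where course_id has no match in courses, the course columns become NULL. Walk through each enrollment:
  - enrollment 1 (Nate): course_id=1 -> matches Databases
  - enrollment 2 (Eve): course_id=2 -> matches Physics
  - enrollment 3 (Sam): course_id=3 -> matches Programming
  - enrollment 4 (Fiona): course_id=5 -> matches Networks
  - enrollment 5 (Rosa): course_id=NULL, no match -> kept with NULL
  - enrollment 6 (Pete): course_id=4 -> matches Chemistry
All 6 rows appear; 1 has NULL course.

SQL:
SELECT a.student, b.title AS course
FROM enrollments a
LEFT JOIN courses b ON a.course_id = b.id

Result:
student | course     
--------+------------
Nate    | Databases  
Eve     | Physics    
Sam     | Programming
Fiona   | Networks   
Rosa    | NULL       
Pete    | Chemistry  


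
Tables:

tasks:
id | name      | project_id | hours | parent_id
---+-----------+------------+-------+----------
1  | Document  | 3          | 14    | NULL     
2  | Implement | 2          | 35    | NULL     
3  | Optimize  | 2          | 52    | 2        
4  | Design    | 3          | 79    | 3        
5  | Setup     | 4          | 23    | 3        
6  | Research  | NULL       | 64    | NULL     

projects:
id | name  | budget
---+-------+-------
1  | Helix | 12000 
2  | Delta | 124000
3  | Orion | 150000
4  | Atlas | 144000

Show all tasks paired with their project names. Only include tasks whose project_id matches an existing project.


INNER JOIN keeps only tasks rows whose project_id matches an id in projects. Walk through each task:
  - task 1 (Document): project_id=3 -> matches Orion
  - task 2 (Implement): project_id=2 -> matches Delta
  - task 3 (Optimize): project_id=2 -> matches Delta
  - task 4 (Design): project_id=3 -> matches Orion
  - task 5 (Setup): project_id=4 -> matches Atlas
  - task 6 (Research): project_id=NULL, no match -> dropped
So 1 of 6 rows is dropped.

SQL:
SELECT a.name, b.name AS project
FROM tasks a
INNER JOIN projects b ON a.project_id = b.id

Result:
name      | project
----------+--------
Document  | Orion  
Implement | Delta  
Optimize  | Delta  
Design    | Orion  
Setup     | Atlas  


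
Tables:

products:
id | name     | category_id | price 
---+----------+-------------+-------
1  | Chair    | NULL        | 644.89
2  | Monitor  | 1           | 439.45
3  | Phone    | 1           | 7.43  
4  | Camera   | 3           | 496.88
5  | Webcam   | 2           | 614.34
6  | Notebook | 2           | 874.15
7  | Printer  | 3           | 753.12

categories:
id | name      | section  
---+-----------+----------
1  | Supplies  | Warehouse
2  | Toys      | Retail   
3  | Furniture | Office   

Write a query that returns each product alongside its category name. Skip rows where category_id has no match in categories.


INNER JOIN keeps only products rows whose category_id matches an id in categories. Walk through each product:
  - product 1 (Chair): category_id=NULL, no match -> dropped
  - product 2 (Monitor): category_id=1 -> matches Supplies
  - product 3 (Phone): category_id=1 -> matches Supplies
  - product 4 (Camera): category_id=3 -> matches Furniture
  - product 5 (Webcam): category_id=2 -> matches Toys
  - product 6 (Notebook): category_id=2 -> matches Toys
  - product 7 (Printer): category_id=3 -> matches Furniture
So 1 of 7 rows is dropped.

SQL:
SELECT a.name, b.name AS category
FROM products a
INNER JOIN categories b ON a.category_id = b.id

Result:
name     | category 
---------+----------
Monitor  | Supplies 
Phone    | Supplies 
Camera   | Furniture
Webcam   | Toys     
Notebook | Toys     
Printer  | Furniture


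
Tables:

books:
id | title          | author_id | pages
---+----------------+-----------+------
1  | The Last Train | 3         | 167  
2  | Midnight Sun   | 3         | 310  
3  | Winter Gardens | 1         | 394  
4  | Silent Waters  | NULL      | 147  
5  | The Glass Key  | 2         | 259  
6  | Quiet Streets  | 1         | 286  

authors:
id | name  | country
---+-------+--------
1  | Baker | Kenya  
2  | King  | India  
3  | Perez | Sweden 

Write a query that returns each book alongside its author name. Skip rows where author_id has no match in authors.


INNER JOIN keeps only books rows whose author_id matches an id in authors. Walk through each book:
  - book 1 (The Last Train): author_id=3 -> matches Perez
  - book 2 (Midnight Sun): author_id=3 -> matches Perez
  - book 3 (Winter Gardens): author_id=1 -> matches Baker
  - book 4 (Silent Waters): author_id=NULL, no match -> dropped
  - book 5 (The Glass Key): author_id=2 -> matches King
  - book 6 (Quiet Streets): author_id=1 -> matches Baker
So 1 of 6 rows is dropped.

SQL:
SELECT a.title, b.name AS author
FROM books a
INNER JOIN authors b ON a.author_id = b.id

Result:
title          | author
---------------+-------
The Last Train | Perez 
Midnight Sun   | Perez 
Winter Gardens | Baker 
The Glass Key  | King  
Quiet Streets  | Baker 


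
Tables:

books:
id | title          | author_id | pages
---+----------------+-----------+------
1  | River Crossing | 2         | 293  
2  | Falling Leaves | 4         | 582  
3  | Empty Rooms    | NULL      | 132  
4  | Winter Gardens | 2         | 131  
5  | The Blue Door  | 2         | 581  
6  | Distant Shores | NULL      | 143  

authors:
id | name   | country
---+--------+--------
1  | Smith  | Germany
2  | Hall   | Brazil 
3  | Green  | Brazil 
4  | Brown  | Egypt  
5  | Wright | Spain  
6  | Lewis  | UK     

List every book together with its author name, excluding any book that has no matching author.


INNER JOIN keeps only books rows whose author_id matches an id in authors. Walk through each book:
  - book 1 (River Crossing): author_id=2 -> matches Hall
  - book 2 (Falling Leaves): author_id=4 -> matches Brown
  - book 3 (Empty Rooms): author_id=NULL, no match -> dropped
  - book 4 (Winter Gardens): author_id=2 -> matches Hall
  - book 5 (The Blue Door): author_id=2 -> matches Hall
  - book 6 (Distant Shores): author_id=NULL, no match -> dropped
So 2 of 6 rows are dropped.

SQL:
SELECT a.title, b.name AS author
FROM books a
INNER JOIN authors b ON a.author_id = b.id

Result:
title          | author
---------------+-------
River Crossing | Hall  
Falling Leaves | Brown 
Winter Gardens | Hall  
The Blue Door  | Hall  


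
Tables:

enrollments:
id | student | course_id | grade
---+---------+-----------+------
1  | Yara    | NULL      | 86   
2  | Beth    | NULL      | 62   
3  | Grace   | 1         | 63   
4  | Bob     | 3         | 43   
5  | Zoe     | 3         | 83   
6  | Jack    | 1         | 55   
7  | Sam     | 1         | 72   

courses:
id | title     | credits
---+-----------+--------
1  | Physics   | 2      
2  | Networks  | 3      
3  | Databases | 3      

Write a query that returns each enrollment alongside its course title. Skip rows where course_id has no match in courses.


INNER JOIN keeps only enrollments rows whose course_id matches an id in courses. Walk through each enrollment:
  - enrollment 1 (Yara): course_id=NULL, no match -> dropped
  - enrollment 2 (Beth): course_id=NULL, no match -> dropped
  - enrollment 3 (Grace): course_id=1 -> matches Physics
  - enrollment 4 (Bob): course_id=3 -> matches Databases
  - enrollment 5 (Zoe): course_id=3 -> matches Databases
  - enrollment 6 (Jack): course_id=1 -> matches Physics
  - enrollment 7 (Sam): course_id=1 -> matches Physics
So 2 of 7 rows are dropped.

SQL:
SELECT a.student, b.title AS course
FROM enrollments a
INNER JOIN courses b ON a.course_id = b.id

Result:
student | course   
--------+----------
Grace   | Physics  
Bob     | Databases
Zoe     | Databases
Jack    | Physics  
Sam     | Physics  


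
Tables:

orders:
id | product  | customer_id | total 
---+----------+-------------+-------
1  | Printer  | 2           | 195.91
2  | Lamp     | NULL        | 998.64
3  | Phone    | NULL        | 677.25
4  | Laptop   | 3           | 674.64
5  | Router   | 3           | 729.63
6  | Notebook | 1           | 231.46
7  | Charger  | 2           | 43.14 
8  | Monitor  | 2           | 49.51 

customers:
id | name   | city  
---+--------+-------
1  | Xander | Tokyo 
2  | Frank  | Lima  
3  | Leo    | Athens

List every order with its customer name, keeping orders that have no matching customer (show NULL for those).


LEFT JOIN keeps every row from orders (the left table); where customer_id has no match in customers, the customer columns become NULL. Walk through each order:
  - order 1 (Printer): customer_id=2 -> matches Frank
  - order 2 (Lamp): customer_id=NULL, no match -> kept with NULL
  - order 3 (Phone): customer_id=NULL, no match -> kept with NULL
  - order 4 (Laptop): customer_id=3 -> matches Leo
  - order 5 (Router): customer_id=3 -> matches Leo
  - order 6 (Notebook): customer_id=1 -> matches Xander
  - order 7 (Charger): customer_id=2 -> matches Frank
  - order 8 (Monitor): customer_id=2 -> matches Frank
All 8 rows appear; 2 have NULL customer.

SQL:
SELECT a.product, b.name AS customer
FROM orders a
LEFT JOIN customers b ON a.customer_id = b.id

Result:
product  | customer
---------+---------
Printer  | Frank   
Lamp     | NULL    
Phone    | NULL    
Laptop   | Leo     
Router   | Leo     
Notebook | Xander  
Charger  | Frank   
Monitor  | Frank   


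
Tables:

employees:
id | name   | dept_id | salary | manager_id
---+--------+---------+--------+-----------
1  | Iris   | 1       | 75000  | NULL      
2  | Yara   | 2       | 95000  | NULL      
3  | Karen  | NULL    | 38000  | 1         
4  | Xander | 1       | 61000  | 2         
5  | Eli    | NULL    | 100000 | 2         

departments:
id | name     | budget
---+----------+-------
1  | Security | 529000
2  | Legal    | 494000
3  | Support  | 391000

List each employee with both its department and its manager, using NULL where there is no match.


Two LEFT JOINs from the same base table employees: one to departments via dept_id, one to employees itself via manager_id. Both are LEFT so every employee is preserved.
Match against departments:
  - employee 1 (Iris): dept_id=1 -> matches Security
  - employee 2 (Yara): dept_id=2 -> matches Legal
  - employee 3 (Karen): dept_id=NULL, no match -> kept with NULL
  - employee 4 (Xander): dept_id=1 -> matches Security
  - employee 5 (Eli): dept_id=NULL, no match -> kept with NULL
Match against employees (self):
  - employee 1 (Iris): manager_id=NULL -> NULL
  - employee 2 (Yara): manager_id=NULL -> NULL
  - employee 3 (Karen): manager_id=1 -> Iris
  - employee 4 (Xander): manager_id=2 -> Yara
  - employee 5 (Eli): manager_id=2 -> Yara

SQL:
SELECT a.name, b.name AS department, c.name AS manager
FROM employees a
LEFT JOIN departments b ON a.dept_id = b.id
LEFT JOIN employees c ON a.manager_id = c.id

Result:
name   | department | manager
-------+------------+--------
Iris   | Security   | NULL   
Yara   | Legal      | NULL   
Karen  | NULL       | Iris   
Xander | Security   | Yara   
Eli    | NULL       | Yara   


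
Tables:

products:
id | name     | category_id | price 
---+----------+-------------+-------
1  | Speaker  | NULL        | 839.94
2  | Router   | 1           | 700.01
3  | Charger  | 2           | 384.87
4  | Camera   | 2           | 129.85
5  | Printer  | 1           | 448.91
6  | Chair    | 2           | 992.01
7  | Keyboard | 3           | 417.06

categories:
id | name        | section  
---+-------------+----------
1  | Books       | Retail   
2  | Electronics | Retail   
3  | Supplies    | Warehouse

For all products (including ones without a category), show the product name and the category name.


LEFT JOIN keeps every row from products (the left table); where category_id has no match in categories, the category columns become NULL. Walk through each product:
  - product 1 (Speaker): category_id=NULL, no match -> kept with NULL
  - product 2 (Router): category_id=1 -> matches Books
  - product 3 (Charger): category_id=2 -> matches Electronics
  - product 4 (Camera): category_id=2 -> matches Electronics
  - product 5 (Printer): category_id=1 -> matches Books
  - product 6 (Chair): category_id=2 -> matches Electronics
  - product 7 (Keyboard): category_id=3 -> matches Supplies
All 7 rows appear; 1 has NULL category.

SQL:
SELECT a.name, b.name AS category
FROM products a
LEFT JOIN categories b ON a.category_id = b.id

Result:
name     | category   
---------+------------
Speaker  | NULL       
Router   | Books      
Charger  | Electronics
Camera   | Electronics
Printer  | Books      
Chair    | Electronics
Keyboard | Supplies   


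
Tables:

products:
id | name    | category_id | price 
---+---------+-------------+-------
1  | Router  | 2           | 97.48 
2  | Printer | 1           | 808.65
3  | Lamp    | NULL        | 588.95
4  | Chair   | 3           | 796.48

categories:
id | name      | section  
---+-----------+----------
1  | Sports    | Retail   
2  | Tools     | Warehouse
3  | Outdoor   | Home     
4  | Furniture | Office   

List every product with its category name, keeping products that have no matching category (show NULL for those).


LEFT JOIN keeps every row from products (the left table); where category_id has no match in categories, the category columns become NULL. Walk through each product:
  - product 1 (Router): category_id=2 -> matches Tools
  - product 2 (Printer): category_id=1 -> matches Sports
  - product 3 (Lamp): category_id=NULL, no match -> kept with NULL
  - product 4 (Chair): category_id=3 -> matches Outdoor
All 4 rows appear; 1 has NULL category.

SQL:
SELECT a.name, b.name AS category
FROM products a
LEFT JOIN categories b ON a.category_id = b.id

Result:
name    | category
--------+---------
Router  | Tools   
Printer | Sports  
Lamp    | NULL    
Chair   | Outdoor 


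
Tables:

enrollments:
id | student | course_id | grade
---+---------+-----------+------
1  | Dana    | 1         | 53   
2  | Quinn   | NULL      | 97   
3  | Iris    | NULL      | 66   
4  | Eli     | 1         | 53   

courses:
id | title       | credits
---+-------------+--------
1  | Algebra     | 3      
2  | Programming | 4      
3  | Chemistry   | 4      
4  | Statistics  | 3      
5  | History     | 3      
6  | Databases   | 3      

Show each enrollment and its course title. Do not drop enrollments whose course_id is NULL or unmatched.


LEFT JOIN keeps every row from enrollments (the left table); where course_id has no match in courses, the course columns become NULL. Walk through each enrollment:
  - enrollment 1 (Dana): course_id=1 -> matches Algebra
  - enrollment 2 (Quinn): course_id=NULL, no match -> kept with NULL
  - enrollment 3 (Iris): course_id=NULL, no match -> kept with NULL
  - enrollment 4 (Eli): course_id=1 -> matches Algebra
All 4 rows appear; 2 have NULL course.

SQL:
SELECT a.student, b.title AS course
FROM enrollments a
LEFT JOIN courses b ON a.course_id = b.id

Result:
student | course 
--------+--------
Dana    | Algebra
Quinn   | NULL   
Iris    | NULL   
Eli     | Algebra


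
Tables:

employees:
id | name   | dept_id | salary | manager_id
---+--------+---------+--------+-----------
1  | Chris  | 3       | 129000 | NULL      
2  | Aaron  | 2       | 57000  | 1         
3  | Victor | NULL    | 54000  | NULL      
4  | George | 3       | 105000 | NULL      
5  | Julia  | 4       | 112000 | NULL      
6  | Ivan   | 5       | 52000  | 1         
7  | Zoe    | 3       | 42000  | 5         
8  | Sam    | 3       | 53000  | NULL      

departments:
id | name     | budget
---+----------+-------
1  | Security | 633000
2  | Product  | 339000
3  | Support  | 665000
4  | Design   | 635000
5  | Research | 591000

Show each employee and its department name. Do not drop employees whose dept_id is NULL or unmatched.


LEFT JOIN keeps every row from employees (the left table); where dept_id has no match in departments, the department columns become NULL. Walk through each employee:
  - employee 1 (Chris): dept_id=3 -> matches Support
  - employee 2 (Aaron): dept_id=2 -> matches Product
  - employee 3 (Victor): dept_id=NULL, no match -> kept with NULL
  - employee 4 (George): dept_id=3 -> matches Support
  - employee 5 (Julia): dept_id=4 -> matches Design
  - employee 6 (Ivan): dept_id=5 -> matches Research
  - employee 7 (Zoe): dept_id=3 -> matches Support
  - employee 8 (Sam): dept_id=3 -> matches Support
All 8 rows appear; 1 has NULL department.

SQL:
SELECT a.name, b.name AS department
FROM employees a
LEFT JOIN departments b ON a.dept_id = b.id

Result:
name   | department
-------+-----------
Chris  | Support   
Aaron  | Product   
Victor | NULL      
George | Support   
Julia  | Design    
Ivan   | Research  
Zoe    | Support   
Sam    | Support   


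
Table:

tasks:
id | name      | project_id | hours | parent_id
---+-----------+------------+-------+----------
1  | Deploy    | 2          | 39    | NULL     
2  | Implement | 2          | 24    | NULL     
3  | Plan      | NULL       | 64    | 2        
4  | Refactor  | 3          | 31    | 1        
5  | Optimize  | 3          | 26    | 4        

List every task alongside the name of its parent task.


This is a self-join: tasks is joined to a second copy of itself, matching each row's parent_id to another row's id. Use LEFT JOIN so rows with parent_id=NULL are kept.
  - task 1 (Deploy): parent_id=NULL -> NULL
  - task 2 (Implement): parent_id=NULL -> NULL
  - task 3 (Plan): parent_id=2 -> Implement
  - task 4 (Refactor): parent_id=1 -> Deploy
  - task 5 (Optimize): parent_id=4 -> Refactor

SQL:
SELECT a.name AS item, b.name AS parent
FROM tasks a
LEFT JOIN tasks b ON a.parent_id = b.id

Result:
item      | parent   
----------+----------
Deploy    | NULL     
Implement | NULL     
Plan      | Implement
Refactor  | Deploy   
Optimize  | Refactor 


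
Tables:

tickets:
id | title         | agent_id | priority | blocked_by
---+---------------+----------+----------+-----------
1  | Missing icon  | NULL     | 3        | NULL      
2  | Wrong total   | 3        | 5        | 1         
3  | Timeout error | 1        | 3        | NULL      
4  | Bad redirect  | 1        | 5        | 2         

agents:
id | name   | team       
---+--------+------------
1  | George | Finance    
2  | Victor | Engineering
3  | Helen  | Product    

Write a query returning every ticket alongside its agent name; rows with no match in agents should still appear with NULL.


LEFT JOIN keeps every row from tickets (the left table); where agent_id has no match in agents, the agent columns become NULL. Walk through each ticket:
  - ticket 1 (Missing icon): agent_id=NULL, no match -> kept with NULL
  - ticket 2 (Wrong total): agent_id=3 -> matches Helen
  - ticket 3 (Timeout error): agent_id=1 -> matches George
  - ticket 4 (Bad redirect): agent_id=1 -> matches George
All 4 rows appear; 1 has NULL agent.

SQL:
SELECT a.title, b.name AS agent
FROM tickets a
LEFT JOIN agents b ON a.agent_id = b.id

Result:
title         | agent 
--------------+-------
Missing icon  | NULL  
Wrong total   | Helen 
Timeout error | George
Bad redirect  | George


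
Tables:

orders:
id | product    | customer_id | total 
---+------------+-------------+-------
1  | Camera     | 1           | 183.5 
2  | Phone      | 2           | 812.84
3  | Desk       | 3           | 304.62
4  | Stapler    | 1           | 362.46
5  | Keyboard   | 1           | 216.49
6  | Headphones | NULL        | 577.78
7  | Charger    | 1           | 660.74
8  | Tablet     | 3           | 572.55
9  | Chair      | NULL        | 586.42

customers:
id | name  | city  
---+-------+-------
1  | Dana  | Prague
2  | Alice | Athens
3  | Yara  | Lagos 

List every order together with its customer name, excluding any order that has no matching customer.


INNER JOIN keeps only orders rows whose customer_id matches an id in customers. Walk through each order:
  - order 1 (Camera): customer_id=1 -> matches Dana
  - order 2 (Phone): customer_id=2 -> matches Alice
  - order 3 (Desk): customer_id=3 -> matches Yara
  - order 4 (Stapler): customer_id=1 -> matches Dana
  - order 5 (Keyboard): customer_id=1 -> matches Dana
  - order 6 (Headphones): customer_id=NULL, no match -> dropped
  - order 7 (Charger): customer_id=1 -> matches Dana
  - order 8 (Tablet): customer_id=3 -> matches Yara
  - order 9 (Chair): customer_id=NULL, no match -> dropped
So 2 of 9 rows are dropped.

SQL:
SELECT a.product, b.name AS customer
FROM orders a
INNER JOIN customers b ON a.customer_id = b.id

Result:
product  | customer
---------+---------
Camera   | Dana    
Phone    | Alice   
Desk     | Yara    
Stapler  | Dana    
Keyboard | Dana    
Charger  | Dana    
Tablet   | Yara    


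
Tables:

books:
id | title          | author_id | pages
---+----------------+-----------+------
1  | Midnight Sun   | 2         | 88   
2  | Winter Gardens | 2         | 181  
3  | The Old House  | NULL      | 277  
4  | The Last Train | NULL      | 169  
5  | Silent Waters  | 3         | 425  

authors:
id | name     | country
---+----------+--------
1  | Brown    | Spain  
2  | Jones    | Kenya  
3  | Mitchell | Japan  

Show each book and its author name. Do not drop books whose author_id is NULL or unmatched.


LEFT JOIN keeps every row from books (the left table); where author_id has no match in authors, the author columns become NULL. Walk through each book:
  - book 1 (Midnight Sun): author_id=2 -> matches Jones
  - book 2 (Winter Gardens): author_id=2 -> matches Jones
  - book 3 (The Old House): author_id=NULL, no match -> kept with NULL
  - book 4 (The Last Train): author_id=NULL, no match -> kept with NULL
  - book 5 (Silent Waters): author_id=3 -> matches Mitchell
All 5 rows appear; 2 have NULL author.

SQL:
SELECT a.title, b.name AS author
FROM books a
LEFT JOIN authors b ON a.author_id = b.id

Result:
title          | author  
---------------+---------
Midnight Sun   | Jones   
Winter Gardens | Jones   
The Old House  | NULL    
The Last Train | NULL    
Silent Waters  | Mitchell


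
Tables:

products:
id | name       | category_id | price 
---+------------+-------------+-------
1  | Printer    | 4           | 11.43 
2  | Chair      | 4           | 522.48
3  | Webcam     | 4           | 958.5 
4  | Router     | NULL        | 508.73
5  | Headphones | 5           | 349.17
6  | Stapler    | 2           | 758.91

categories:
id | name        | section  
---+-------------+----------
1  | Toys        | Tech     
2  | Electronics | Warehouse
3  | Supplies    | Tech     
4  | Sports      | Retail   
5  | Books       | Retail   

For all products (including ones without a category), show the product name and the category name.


LEFT JOIN keeps every row from products (the left table); where category_id has no match in categories, the category columns become NULL. Walk through each product:
  - product 1 (Printer): category_id=4 -> matches Sports
  - product 2 (Chair): category_id=4 -> matches Sports
  - product 3 (Webcam): category_id=4 -> matches Sports
  - product 4 (Router): category_id=NULL, no match -> kept with NULL
  - product 5 (Headphones): category_id=5 -> matches Books
  - product 6 (Stapler): category_id=2 -> matches Electronics
All 6 rows appear; 1 has NULL category.

SQL:
SELECT a.name, b.name AS category
FROM products a
LEFT JOIN categories b ON a.category_id = b.id

Result:
name       | category   
-----------+------------
Printer    | Sports     
Chair      | Sports     
Webcam     | Sports     
Router     | NULL       
Headphones | Books      
Stapler    | Electronics


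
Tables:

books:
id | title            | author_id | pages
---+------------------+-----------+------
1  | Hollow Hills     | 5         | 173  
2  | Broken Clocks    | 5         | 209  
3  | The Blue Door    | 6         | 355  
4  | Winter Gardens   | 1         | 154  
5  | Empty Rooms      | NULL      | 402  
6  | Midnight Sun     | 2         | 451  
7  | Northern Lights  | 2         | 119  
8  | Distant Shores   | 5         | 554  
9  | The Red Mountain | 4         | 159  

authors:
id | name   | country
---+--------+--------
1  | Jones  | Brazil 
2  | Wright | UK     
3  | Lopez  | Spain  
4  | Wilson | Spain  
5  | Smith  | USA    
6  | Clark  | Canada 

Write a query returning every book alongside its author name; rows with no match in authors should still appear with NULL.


LEFT JOIN keeps every row from books (the left table); where author_id has no match in authors, the author columns become NULL. Walk through each book:
  - book 1 (Hollow Hills): author_id=5 -> matches Smith
  - book 2 (Broken Clocks): author_id=5 -> matches Smith
  - book 3 (The Blue Door): author_id=6 -> matches Clark
  - book 4 (Winter Gardens): author_id=1 -> matches Jones
  - book 5 (Empty Rooms): author_id=NULL, no match -> kept with NULL
  - book 6 (Midnight Sun): author_id=2 -> matches Wright
  - book 7 (Northern Lights): author_id=2 -> matches Wright
  - book 8 (Distant Shores): author_id=5 -> matches Smith
  - book 9 (The Red Mountain): author_id=4 -> matches Wilson
All 9 rows appear; 1 has NULL author.

SQL:
SELECT a.title, b.name AS author
FROM books a
LEFT JOIN authors b ON a.author_id = b.id

Result:
title            | author
-----------------+-------
Hollow Hills     | Smith 
Broken Clocks    | Smith 
The Blue Door    | Clark 
Winter Gardens   | Jones 
Empty Rooms      | NULL  
Midnight Sun     | Wright
Northern Lights  | Wright
Distant Shores   | Smith 
The Red Mountain | Wilson


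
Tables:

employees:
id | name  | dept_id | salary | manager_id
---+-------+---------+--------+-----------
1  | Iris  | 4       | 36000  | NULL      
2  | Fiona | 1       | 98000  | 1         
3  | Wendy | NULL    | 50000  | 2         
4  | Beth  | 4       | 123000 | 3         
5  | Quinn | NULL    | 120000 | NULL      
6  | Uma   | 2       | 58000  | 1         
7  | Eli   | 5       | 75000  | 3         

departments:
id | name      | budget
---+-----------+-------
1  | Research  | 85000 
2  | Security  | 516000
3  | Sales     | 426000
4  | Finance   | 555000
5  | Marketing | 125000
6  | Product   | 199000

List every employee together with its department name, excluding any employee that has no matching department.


INNER JOIN keeps only employees rows whose dept_id matches an id in departments. Walk through each employee:
  - employee 1 (Iris): dept_id=4 -> matches Finance
  - employee 2 (Fiona): dept_id=1 -> matches Research
  - employee 3 (Wendy): dept_id=NULL, no match -> dropped
  - employee 4 (Beth): dept_id=4 -> matches Finance
  - employee 5 (Quinn): dept_id=NULL, no match -> dropped
  - employee 6 (Uma): dept_id=2 -> matches Security
  - employee 7 (Eli): dept_id=5 -> matches Marketing
So 2 of 7 rows are dropped.

SQL:
SELECT a.name, b.name AS department
FROM employees a
INNER JOIN departments b ON a.dept_id = b.id

Result:
name  | department
------+-----------
Iris  | Finance   
Fiona | Research  
Beth  | Finance   
Uma   | Security  
Eli   | Marketing 


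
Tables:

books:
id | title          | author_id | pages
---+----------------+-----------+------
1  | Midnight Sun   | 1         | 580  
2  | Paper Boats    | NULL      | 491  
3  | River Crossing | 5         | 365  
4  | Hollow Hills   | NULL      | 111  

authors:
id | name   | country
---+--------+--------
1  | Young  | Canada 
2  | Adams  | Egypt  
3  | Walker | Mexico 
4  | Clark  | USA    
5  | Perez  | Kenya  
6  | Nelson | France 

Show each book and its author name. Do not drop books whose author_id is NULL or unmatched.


LEFT JOIN keeps every row from books (the left table); where author_id has no match in authors, the author columns become NULL. Walk through each book:
  - book 1 (Midnight Sun): author_id=1 -> matches Young
  - book 2 (Paper Boats): author_id=NULL, no match -> kept with NULL
  - book 3 (River Crossing): author_id=5 -> matches Perez
  - book 4 (Hollow Hills): author_id=NULL, no match -> kept with NULL
All 4 rows appear; 2 have NULL author.

SQL:
SELECT a.title, b.name AS author
FROM books a
LEFT JOIN authors b ON a.author_id = b.id

Result:
title          | author
---------------+-------
Midnight Sun   | Young 
Paper Boats    | NULL  
River Crossing | Perez 
Hollow Hills   | NULL  


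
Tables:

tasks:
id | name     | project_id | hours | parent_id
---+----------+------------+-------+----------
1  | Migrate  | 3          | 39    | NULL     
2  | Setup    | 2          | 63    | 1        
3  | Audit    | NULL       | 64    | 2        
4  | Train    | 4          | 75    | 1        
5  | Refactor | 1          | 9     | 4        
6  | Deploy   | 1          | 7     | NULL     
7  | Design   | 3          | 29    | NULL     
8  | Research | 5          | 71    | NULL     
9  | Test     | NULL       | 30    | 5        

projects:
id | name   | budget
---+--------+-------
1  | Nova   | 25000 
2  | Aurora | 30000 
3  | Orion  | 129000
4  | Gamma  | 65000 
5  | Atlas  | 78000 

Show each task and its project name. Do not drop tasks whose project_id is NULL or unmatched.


LEFT JOIN keeps every row from tasks (the left table); where project_id has no match in projects, the project columns become NULL. Walk through each task:
  - task 1 (Migrate): project_id=3 -> matches Orion
  - task 2 (Setup): project_id=2 -> matches Aurora
  - task 3 (Audit): project_id=NULL, no match -> kept with NULL
  - task 4 (Train): project_id=4 -> matches Gamma
  - task 5 (Refactor): project_id=1 -> matches Nova
  - task 6 (Deploy): project_id=1 -> matches Nova
  - task 7 (Design): project_id=3 -> matches Orion
  - task 8 (Research): project_id=5 -> matches Atlas
  - task 9 (Test): project_id=NULL, no match -> kept with NULL
All 9 rows appear; 2 have NULL project.

SQL:
SELECT a.name, b.name AS project
FROM tasks a
LEFT JOIN projects b ON a.project_id = b.id

Result:
name     | project
---------+--------
Migrate  | Orion  
Setup    | Aurora 
Audit    | NULL   
Train    | Gamma  
Refactor | Nova   
Deploy   | Nova   
Design   | Orion  
Research | Atlas  
Test     | NULL   


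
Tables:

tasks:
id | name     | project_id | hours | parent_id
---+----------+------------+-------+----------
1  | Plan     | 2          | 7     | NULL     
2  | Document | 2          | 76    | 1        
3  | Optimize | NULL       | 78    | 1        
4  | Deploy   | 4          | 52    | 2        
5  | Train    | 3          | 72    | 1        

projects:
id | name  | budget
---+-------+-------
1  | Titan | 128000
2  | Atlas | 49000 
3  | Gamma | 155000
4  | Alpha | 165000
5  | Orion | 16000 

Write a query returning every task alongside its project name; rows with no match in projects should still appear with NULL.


LEFT JOIN keeps every row from tasks (the left table); where project_id has no match in projects, the project columns become NULL. Walk through each task:
  - task 1 (Plan): project_id=2 -> matches Atlas
  - task 2 (Document): project_id=2 -> matches Atlas
  - task 3 (Optimize): project_id=NULL, no match -> kept with NULL
  - task 4 (Deploy): project_id=4 -> matches Alpha
  - task 5 (Train): project_id=3 -> matches Gamma
All 5 rows appear; 1 has NULL project.

SQL:
SELECT a.name, b.name AS project
FROM tasks a
LEFT JOIN projects b ON a.project_id = b.id

Result:
name     | project
---------+--------
Plan     | Atlas  
Document | Atlas  
Optimize | NULL   
Deploy   | Alpha  
Train    | Gamma  


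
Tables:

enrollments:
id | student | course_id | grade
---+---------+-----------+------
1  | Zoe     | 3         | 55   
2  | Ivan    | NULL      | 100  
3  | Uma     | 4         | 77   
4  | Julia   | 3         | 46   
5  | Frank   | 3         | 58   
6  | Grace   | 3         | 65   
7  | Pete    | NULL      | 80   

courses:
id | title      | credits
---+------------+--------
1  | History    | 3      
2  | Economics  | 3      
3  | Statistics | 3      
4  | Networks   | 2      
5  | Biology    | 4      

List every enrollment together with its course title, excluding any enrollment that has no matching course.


INNER JOIN keeps only enrollments rows whose course_id matches an id in courses. Walk through each enrollment:
  - enrollment 1 (Zoe): course_id=3 -> matches Statistics
  - enrollment 2 (Ivan): course_id=NULL, no match -> dropped
  - enrollment 3 (Uma): course_id=4 -> matches Networks
  - enrollment 4 (Julia): course_id=3 -> matches Statistics
  - enrollment 5 (Frank): course_id=3 -> matches Statistics
  - enrollment 6 (Grace): course_id=3 -> matches Statistics
  - enrollment 7 (Pete): course_id=NULL, no match -> dropped
So 2 of 7 rows are dropped.

SQL:
SELECT a.student, b.title AS course
FROM enrollments a
INNER JOIN courses b ON a.course_id = b.id

Result:
student | course    
--------+-----------
Zoe     | Statistics
Uma     | Networks  
Julia   | Statistics
Frank   | Statistics
Grace   | Statistics


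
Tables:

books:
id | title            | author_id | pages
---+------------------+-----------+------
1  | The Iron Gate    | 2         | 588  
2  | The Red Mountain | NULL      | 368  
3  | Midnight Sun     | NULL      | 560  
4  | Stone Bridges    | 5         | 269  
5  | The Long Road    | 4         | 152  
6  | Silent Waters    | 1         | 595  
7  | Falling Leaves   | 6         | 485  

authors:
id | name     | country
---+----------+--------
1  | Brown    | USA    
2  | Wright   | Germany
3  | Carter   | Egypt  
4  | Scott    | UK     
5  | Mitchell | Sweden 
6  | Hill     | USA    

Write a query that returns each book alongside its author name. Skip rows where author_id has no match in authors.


INNER JOIN keeps only books rows whose author_id matches an id in authors. Walk through each book:
  - book 1 (The Iron Gate): author_id=2 -> matches Wright
  - book 2 (The Red Mountain): author_id=NULL, no match -> dropped
  - book 3 (Midnight Sun): author_id=NULL, no match -> dropped
  - book 4 (Stone Bridges): author_id=5 -> matches Mitchell
  - book 5 (The Long Road): author_id=4 -> matches Scott
  - book 6 (Silent Waters): author_id=1 -> matches Brown
  - book 7 (Falling Leaves): author_id=6 -> matches Hill
So 2 of 7 rows are dropped.

SQL:
SELECT a.title, b.name AS author
FROM books a
INNER JOIN authors b ON a.author_id = b.id

Result:
title          | author  
---------------+---------
The Iron Gate  | Wright  
Stone Bridges  | Mitchell
The Long Road  | Scott   
Silent Waters  | Brown   
Falling Leaves | Hill    
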